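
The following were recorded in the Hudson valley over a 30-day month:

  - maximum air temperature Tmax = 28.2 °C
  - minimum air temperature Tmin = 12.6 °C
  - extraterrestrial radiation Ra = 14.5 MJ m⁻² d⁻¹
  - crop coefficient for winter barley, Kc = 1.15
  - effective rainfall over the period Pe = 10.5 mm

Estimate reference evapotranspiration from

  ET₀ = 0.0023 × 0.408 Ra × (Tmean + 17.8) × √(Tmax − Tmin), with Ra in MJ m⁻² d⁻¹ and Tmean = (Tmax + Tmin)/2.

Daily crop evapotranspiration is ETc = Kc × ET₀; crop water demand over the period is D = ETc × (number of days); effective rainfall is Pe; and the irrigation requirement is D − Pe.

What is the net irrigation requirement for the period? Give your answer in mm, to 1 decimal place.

Tmean = (28.2 + 12.6)/2 = 20.40 °C
0.408 Ra = 0.408 × 14.5 = 5.9160 mm/d equivalent
ET₀ = 0.0023 × 5.9160 × (20.40 + 17.8) × √15.6 = 0.0023 × 5.9160 × 38.20 × 3.9497 = 2.0530 mm/d
ETc = Kc × ET₀ = 1.15 × 2.0530 = 2.3610 mm/d
Crop demand D = ETc × 30 d = 2.3610 × 30 = 70.830 mm
D − Pe = 70.830 − 10.5 = 60.330 mm

60.3 mm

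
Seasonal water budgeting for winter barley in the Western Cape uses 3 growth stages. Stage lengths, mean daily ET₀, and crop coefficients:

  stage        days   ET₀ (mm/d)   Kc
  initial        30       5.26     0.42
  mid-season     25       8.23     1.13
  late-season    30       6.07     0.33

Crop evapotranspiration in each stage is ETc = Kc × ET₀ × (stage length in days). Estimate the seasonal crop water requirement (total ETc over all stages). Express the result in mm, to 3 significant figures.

359 mm

initial: 0.42 × 5.26 × 30 = 66.28 mm
mid-season: 1.13 × 8.23 × 25 = 232.50 mm
late-season: 0.33 × 6.07 × 30 = 60.09 mm
Seasonal total = 358.87 mm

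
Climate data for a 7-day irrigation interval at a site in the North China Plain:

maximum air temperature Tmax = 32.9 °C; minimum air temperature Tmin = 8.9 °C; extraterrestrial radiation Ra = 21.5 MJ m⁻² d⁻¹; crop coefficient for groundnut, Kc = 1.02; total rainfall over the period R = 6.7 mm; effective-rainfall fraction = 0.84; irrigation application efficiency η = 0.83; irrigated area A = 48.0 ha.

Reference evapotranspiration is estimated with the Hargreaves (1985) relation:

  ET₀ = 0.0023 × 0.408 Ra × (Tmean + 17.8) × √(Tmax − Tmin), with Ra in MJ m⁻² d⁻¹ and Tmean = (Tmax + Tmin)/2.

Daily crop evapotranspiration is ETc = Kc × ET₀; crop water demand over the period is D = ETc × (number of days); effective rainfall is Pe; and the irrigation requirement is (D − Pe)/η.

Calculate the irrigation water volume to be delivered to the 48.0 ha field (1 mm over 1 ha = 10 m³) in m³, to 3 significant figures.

12500 m³

Tmean = (32.9 + 8.9)/2 = 20.90 °C
0.408 Ra = 0.408 × 21.5 = 8.7720 mm/d equivalent
ET₀ = 0.0023 × 8.7720 × (20.90 + 17.8) × √24.0 = 0.0023 × 8.7720 × 38.70 × 4.8990 = 3.8251 mm/d
ETc = Kc × ET₀ = 1.02 × 3.8251 = 3.9016 mm/d
Crop demand D = ETc × 7 d = 3.9016 × 7 = 27.311 mm
Pe = 0.84 × 6.7 = 5.628 mm
D − Pe = 27.311 − 5.628 = 21.683 mm
Gross irrigation = 21.683 / 0.83 = 26.124 mm
Volume = 26.124 mm × 48.0 ha × 10 = 12539.5 m³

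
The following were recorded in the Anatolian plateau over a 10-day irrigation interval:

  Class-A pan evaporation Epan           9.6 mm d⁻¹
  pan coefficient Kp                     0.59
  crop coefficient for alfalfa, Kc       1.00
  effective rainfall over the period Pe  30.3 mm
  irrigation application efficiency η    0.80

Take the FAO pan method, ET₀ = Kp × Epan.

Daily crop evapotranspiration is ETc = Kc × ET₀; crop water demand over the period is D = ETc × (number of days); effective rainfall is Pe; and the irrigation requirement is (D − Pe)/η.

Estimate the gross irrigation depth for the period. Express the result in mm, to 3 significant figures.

32.9 mm

ET₀ = 0.59 × 9.6 = 5.6640 mm/d
ETc = Kc × ET₀ = 1.00 × 5.6640 = 5.6640 mm/d
Crop demand D = ETc × 10 d = 5.6640 × 10 = 56.640 mm
D − Pe = 56.640 − 30.3 = 26.340 mm
Gross irrigation = 26.340 / 0.80 = 32.925 mm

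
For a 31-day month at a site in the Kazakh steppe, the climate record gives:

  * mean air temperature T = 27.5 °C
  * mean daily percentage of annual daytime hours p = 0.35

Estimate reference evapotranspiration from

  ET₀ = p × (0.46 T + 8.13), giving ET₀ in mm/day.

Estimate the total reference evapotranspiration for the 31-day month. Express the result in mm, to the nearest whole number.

225 mm

ET₀ = 0.35 × (0.46 × 27.5 + 8.13) = 0.35 × 20.780 = 7.2730 mm/d
Monthly total = 7.2730 × 31 = 225.463 mm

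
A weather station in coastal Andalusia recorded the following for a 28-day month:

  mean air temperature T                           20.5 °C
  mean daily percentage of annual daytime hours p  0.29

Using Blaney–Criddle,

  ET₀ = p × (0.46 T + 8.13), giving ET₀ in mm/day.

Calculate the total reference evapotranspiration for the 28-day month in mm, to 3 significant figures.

ET₀ = 0.29 × (0.46 × 20.5 + 8.13) = 0.29 × 17.560 = 5.0924 mm/d
Monthly total = 5.0924 × 28 = 142.587 mm

143 mm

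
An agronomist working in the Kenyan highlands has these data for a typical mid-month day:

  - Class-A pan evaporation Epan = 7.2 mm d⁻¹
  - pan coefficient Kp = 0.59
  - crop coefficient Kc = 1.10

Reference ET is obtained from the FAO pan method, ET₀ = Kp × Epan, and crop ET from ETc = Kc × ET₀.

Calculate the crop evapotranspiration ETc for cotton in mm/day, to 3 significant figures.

4.67 mm/day

ET₀ = 0.59 × 7.2 = 4.2480 mm/d
ETc = Kc × ET₀ = 1.10 × 4.2480 = 4.6728 mm/d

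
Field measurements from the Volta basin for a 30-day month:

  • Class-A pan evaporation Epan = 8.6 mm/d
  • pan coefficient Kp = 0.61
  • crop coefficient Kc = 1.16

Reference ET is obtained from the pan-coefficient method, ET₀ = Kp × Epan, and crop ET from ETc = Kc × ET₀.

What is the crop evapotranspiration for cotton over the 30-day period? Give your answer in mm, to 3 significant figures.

183 mm

ET₀ = 0.61 × 8.6 = 5.2460 mm/d
ETc = Kc × ET₀ = 1.16 × 5.2460 = 6.0854 mm/d
Over 30 days: 6.0854 × 30 = 182.562 mm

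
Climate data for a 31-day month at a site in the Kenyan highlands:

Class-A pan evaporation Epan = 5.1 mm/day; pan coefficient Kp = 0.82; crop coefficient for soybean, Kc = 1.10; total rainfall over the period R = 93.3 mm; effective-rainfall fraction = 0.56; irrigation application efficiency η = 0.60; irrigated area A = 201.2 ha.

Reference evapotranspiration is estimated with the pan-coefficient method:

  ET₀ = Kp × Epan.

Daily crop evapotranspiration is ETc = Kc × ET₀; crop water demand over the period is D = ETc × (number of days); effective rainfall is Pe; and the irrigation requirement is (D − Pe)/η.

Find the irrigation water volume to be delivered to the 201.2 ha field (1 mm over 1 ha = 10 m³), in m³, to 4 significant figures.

ET₀ = 0.82 × 5.1 = 4.1820 mm/d
ETc = Kc × ET₀ = 1.10 × 4.1820 = 4.6002 mm/d
Crop demand D = ETc × 31 d = 4.6002 × 31 = 142.606 mm
Pe = 0.56 × 93.3 = 52.248 mm
D − Pe = 142.606 − 52.248 = 90.358 mm
Gross irrigation = 90.358 / 0.60 = 150.597 mm
Volume = 150.597 mm × 201.2 ha × 10 = 303001.2 m³

303000 m³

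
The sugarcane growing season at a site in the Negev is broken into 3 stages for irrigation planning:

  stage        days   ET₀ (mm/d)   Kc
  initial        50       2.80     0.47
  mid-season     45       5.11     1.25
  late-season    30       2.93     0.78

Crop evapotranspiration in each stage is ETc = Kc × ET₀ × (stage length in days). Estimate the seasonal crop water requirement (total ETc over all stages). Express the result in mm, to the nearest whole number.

initial: 0.47 × 2.80 × 50 = 65.80 mm
mid-season: 1.25 × 5.11 × 45 = 287.44 mm
late-season: 0.78 × 2.93 × 30 = 68.56 mm
Seasonal total = 421.80 mm

422 mm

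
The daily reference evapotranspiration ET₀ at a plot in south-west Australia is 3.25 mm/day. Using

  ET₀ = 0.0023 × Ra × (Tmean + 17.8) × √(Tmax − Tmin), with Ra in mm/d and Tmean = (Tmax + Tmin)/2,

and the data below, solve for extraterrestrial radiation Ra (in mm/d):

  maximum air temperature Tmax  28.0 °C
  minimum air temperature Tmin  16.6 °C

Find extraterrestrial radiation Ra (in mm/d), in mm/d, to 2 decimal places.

10.44 mm/d

Tmean = 22.30 °C; √ΔT = 3.3764
Ra = ET₀ / [0.0023 × (Tmean+17.8) × √ΔT] = 3.25 / (0.0023 × 40.10 × 3.3764) = 10.437 mm/d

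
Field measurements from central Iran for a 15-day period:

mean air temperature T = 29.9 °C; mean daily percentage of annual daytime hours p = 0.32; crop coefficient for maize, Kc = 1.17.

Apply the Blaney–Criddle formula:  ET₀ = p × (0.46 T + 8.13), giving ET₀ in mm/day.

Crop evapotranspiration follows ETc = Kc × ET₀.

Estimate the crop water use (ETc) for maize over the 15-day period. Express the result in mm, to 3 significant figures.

123 mm

ET₀ = 0.32 × (0.46 × 29.9 + 8.13) = 0.32 × 21.884 = 7.0029 mm/d
ETc = Kc × ET₀ = 1.17 × 7.0029 = 8.1934 mm/d
Over 15 days: 8.1934 × 15 = 122.901 mm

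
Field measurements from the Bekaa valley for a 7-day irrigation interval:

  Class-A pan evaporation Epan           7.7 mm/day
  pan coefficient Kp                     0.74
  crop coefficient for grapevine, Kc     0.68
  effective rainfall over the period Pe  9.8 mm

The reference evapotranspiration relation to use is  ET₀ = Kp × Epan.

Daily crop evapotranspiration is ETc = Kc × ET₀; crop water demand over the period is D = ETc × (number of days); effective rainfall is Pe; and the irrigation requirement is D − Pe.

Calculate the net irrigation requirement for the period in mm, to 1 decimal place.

ET₀ = 0.74 × 7.7 = 5.6980 mm/d
ETc = Kc × ET₀ = 0.68 × 5.6980 = 3.8746 mm/d
Crop demand D = ETc × 7 d = 3.8746 × 7 = 27.122 mm
D − Pe = 27.122 − 9.8 = 17.322 mm

17.3 mm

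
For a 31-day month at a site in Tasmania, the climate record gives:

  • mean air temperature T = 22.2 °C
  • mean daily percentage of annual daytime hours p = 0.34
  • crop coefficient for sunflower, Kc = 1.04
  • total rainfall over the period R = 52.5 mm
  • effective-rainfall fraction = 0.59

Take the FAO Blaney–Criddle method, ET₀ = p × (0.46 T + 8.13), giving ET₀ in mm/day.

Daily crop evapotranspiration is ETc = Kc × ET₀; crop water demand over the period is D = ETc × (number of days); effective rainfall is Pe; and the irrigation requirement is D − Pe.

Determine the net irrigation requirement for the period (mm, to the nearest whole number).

170 mm

ET₀ = 0.34 × (0.46 × 22.2 + 8.13) = 0.34 × 18.342 = 6.2363 mm/d
ETc = Kc × ET₀ = 1.04 × 6.2363 = 6.4858 mm/d
Crop demand D = ETc × 31 d = 6.4858 × 31 = 201.060 mm
Pe = 0.59 × 52.5 = 30.975 mm
D − Pe = 201.060 − 30.975 = 170.085 mm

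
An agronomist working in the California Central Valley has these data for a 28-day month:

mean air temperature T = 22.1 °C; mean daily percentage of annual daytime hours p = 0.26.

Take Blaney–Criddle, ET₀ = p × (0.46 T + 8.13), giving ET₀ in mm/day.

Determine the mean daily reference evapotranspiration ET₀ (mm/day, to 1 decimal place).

4.8 mm/day

ET₀ = 0.26 × (0.46 × 22.1 + 8.13) = 0.26 × 18.296 = 4.7570 mm/d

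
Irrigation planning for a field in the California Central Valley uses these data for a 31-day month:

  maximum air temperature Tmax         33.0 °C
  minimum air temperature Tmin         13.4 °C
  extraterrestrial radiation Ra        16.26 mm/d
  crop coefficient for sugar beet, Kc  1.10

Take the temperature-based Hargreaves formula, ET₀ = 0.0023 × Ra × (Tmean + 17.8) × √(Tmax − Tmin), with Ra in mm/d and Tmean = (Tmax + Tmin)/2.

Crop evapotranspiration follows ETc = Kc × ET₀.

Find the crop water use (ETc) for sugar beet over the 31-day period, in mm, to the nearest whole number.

231 mm

Tmean = (33.0 + 13.4)/2 = 23.20 °C
ET₀ = 0.0023 × 16.26 × (23.20 + 17.8) × √19.6 = 0.0023 × 16.26 × 41.00 × 4.4272 = 6.7883 mm/d
ETc = Kc × ET₀ = 1.10 × 6.7883 = 7.4671 mm/d
Over 31 days: 7.4671 × 31 = 231.480 mm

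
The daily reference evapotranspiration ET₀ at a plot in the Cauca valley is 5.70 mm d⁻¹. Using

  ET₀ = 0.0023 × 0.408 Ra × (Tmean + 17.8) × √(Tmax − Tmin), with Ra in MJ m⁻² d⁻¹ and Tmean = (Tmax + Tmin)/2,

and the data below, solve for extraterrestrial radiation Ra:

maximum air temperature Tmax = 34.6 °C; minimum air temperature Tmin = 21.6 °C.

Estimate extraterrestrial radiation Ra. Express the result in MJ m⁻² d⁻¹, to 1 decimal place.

Tmean = (34.6+21.6)/2 = 28.10 °C; ΔT = 13.0
Ra = ET₀ / [0.0023 × 0.408 × (Tmean+17.8) × √ΔT]
   = 5.70 / (0.0023 × 0.408 × 45.90 × 3.6056) = 36.703 MJ m⁻² d⁻¹

36.7 MJ m⁻² d⁻¹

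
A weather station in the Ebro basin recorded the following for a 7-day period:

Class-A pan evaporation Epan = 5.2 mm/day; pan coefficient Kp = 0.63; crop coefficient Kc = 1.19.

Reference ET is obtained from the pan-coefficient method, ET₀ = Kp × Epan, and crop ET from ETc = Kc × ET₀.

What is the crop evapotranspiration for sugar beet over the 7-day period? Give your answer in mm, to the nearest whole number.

27 mm

ET₀ = 0.63 × 5.2 = 3.2760 mm/d
ETc = Kc × ET₀ = 1.19 × 3.2760 = 3.8984 mm/d
Over 7 days: 3.8984 × 7 = 27.289 mm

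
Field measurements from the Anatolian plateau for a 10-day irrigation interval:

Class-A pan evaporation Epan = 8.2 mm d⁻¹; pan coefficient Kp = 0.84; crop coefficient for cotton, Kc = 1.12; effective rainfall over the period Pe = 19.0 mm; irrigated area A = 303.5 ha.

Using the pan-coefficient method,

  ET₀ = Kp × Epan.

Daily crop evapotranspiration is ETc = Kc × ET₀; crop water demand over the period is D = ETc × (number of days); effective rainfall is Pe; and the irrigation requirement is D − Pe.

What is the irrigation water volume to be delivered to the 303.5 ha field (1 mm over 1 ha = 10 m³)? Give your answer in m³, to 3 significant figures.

ET₀ = 0.84 × 8.2 = 6.8880 mm/d
ETc = Kc × ET₀ = 1.12 × 6.8880 = 7.7146 mm/d
Crop demand D = ETc × 10 d = 7.7146 × 10 = 77.146 mm
D − Pe = 77.146 − 19.0 = 58.146 mm
Volume = 58.146 mm × 303.5 ha × 10 = 176473.1 m³

176000 m³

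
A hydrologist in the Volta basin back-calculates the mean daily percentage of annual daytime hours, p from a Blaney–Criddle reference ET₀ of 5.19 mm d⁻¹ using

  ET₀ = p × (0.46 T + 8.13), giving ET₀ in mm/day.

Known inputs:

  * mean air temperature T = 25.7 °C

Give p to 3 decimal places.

p = ET₀ / (0.46 T + 8.13) = 5.19 / (0.46 × 25.7 + 8.13) = 5.19 / 19.952 = 0.2601

0.260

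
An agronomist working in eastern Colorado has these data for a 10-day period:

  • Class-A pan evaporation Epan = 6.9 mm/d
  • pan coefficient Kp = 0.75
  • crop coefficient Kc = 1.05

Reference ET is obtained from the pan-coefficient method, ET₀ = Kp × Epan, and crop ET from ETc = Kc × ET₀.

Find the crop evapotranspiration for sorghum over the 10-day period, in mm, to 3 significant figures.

ET₀ = 0.75 × 6.9 = 5.1750 mm/d
ETc = Kc × ET₀ = 1.05 × 5.1750 = 5.4338 mm/d
Over 10 days: 5.4338 × 10 = 54.338 mm

54.3 mm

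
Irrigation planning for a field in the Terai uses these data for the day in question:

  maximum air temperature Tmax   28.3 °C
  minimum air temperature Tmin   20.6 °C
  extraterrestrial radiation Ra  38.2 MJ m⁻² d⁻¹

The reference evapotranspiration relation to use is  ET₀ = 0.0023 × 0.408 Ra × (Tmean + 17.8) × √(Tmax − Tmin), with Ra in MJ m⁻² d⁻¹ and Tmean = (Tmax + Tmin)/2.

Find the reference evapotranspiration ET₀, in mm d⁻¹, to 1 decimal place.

Tmean = (28.3 + 20.6)/2 = 24.45 °C
0.408 Ra = 0.408 × 38.2 = 15.5856 mm/d equivalent
ET₀ = 0.0023 × 15.5856 × (24.45 + 17.8) × √7.7 = 0.0023 × 15.5856 × 42.25 × 2.7749 = 4.2027 mm/d

4.2 mm d⁻¹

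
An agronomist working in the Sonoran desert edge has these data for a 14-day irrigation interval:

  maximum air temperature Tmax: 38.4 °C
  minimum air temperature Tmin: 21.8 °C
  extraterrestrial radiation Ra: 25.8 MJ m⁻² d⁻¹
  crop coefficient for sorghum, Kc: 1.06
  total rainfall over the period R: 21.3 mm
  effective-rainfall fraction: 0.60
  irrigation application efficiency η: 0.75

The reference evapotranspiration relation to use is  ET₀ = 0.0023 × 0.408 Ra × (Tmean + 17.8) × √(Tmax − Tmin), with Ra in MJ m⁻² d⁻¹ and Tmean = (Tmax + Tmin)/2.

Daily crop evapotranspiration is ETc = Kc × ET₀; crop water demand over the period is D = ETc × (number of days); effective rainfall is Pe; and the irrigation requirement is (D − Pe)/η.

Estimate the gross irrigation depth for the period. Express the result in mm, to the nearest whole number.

Tmean = (38.4 + 21.8)/2 = 30.10 °C
0.408 Ra = 0.408 × 25.8 = 10.5264 mm/d equivalent
ET₀ = 0.0023 × 10.5264 × (30.10 + 17.8) × √16.6 = 0.0023 × 10.5264 × 47.90 × 4.0743 = 4.7249 mm/d
ETc = Kc × ET₀ = 1.06 × 4.7249 = 5.0084 mm/d
Crop demand D = ETc × 14 d = 5.0084 × 14 = 70.118 mm
Pe = 0.60 × 21.3 = 12.780 mm
D − Pe = 70.118 − 12.780 = 57.338 mm
Gross irrigation = 57.338 / 0.75 = 76.451 mm

76 mm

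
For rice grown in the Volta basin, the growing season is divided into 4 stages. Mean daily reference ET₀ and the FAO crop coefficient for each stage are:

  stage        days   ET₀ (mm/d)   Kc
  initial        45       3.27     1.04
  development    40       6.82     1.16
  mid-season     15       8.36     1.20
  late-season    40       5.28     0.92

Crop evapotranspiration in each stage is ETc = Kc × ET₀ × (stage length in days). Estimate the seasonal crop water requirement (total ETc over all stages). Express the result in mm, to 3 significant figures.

814 mm

initial: 1.04 × 3.27 × 45 = 153.04 mm
development: 1.16 × 6.82 × 40 = 316.45 mm
mid-season: 1.20 × 8.36 × 15 = 150.48 mm
late-season: 0.92 × 5.28 × 40 = 194.30 mm
Seasonal total = 814.27 mm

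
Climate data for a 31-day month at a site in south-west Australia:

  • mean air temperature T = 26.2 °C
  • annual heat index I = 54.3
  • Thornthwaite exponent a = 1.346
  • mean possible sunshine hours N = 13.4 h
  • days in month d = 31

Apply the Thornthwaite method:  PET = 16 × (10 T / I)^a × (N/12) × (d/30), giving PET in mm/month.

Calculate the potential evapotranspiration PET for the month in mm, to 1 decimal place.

153.6 mm

10T/I = 10 × 26.2 / 54.3 = 4.8250
(10T/I)^a = 4.8250^1.346 = 8.3174
Uncorrected PET = 16 × 8.3174 = 133.078 mm
Correction = (N/12)(d/30) = (13.4/12)(31/30) = 1.1539
PET = 133.078 × 1.1539 = 153.559 mm/month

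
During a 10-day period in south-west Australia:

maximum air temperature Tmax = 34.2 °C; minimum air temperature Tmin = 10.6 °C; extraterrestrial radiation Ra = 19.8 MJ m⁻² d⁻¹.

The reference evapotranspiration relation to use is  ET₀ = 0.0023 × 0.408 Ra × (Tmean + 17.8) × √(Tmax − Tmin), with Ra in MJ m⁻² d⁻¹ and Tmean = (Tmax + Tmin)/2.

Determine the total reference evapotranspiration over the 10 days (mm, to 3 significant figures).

Tmean = (34.2 + 10.6)/2 = 22.40 °C
0.408 Ra = 0.408 × 19.8 = 8.0784 mm/d equivalent
ET₀ = 0.0023 × 8.0784 × (22.40 + 17.8) × √23.6 = 0.0023 × 8.0784 × 40.20 × 4.8580 = 3.6286 mm/d
Over 10 days: 3.6286 × 10 = 36.286 mm

36.3 mm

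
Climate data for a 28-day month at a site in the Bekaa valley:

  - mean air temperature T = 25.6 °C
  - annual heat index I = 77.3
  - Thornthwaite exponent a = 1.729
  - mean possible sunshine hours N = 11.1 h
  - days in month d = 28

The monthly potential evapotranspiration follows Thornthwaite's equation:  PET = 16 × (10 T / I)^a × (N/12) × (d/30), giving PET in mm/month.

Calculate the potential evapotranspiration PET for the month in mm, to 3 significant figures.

10T/I = 10 × 25.6 / 77.3 = 3.3118
(10T/I)^a = 3.3118^1.729 = 7.9285
Uncorrected PET = 16 × 7.9285 = 126.856 mm
Correction = (N/12)(d/30) = (11.1/12)(28/30) = 0.8633
PET = 126.856 × 0.8633 = 109.515 mm/month

110 mm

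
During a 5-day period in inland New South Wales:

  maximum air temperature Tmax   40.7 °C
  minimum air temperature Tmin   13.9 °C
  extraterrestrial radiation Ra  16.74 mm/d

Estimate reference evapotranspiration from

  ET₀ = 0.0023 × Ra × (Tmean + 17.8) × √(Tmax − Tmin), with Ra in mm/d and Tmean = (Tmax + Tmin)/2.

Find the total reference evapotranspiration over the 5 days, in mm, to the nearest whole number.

Tmean = (40.7 + 13.9)/2 = 27.30 °C
ET₀ = 0.0023 × 16.74 × (27.30 + 17.8) × √26.8 = 0.0023 × 16.74 × 45.10 × 5.1769 = 8.9894 mm/d
Over 5 days: 8.9894 × 5 = 44.947 mm

45 mm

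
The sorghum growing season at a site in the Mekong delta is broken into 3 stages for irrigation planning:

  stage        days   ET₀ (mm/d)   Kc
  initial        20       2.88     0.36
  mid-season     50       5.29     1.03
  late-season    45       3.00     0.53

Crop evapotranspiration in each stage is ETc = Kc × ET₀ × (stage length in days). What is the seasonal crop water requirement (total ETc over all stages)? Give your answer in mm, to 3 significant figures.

initial: 0.36 × 2.88 × 20 = 20.74 mm
mid-season: 1.03 × 5.29 × 50 = 272.44 mm
late-season: 0.53 × 3.00 × 45 = 71.55 mm
Seasonal total = 364.73 mm

365 mm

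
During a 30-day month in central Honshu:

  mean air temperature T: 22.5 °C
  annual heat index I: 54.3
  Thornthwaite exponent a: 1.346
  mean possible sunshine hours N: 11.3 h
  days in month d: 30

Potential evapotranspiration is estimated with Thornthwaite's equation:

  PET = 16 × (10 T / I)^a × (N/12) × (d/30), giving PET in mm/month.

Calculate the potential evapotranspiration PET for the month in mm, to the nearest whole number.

10T/I = 10 × 22.5 / 54.3 = 4.1436
(10T/I)^a = 4.1436^1.346 = 6.7763
Uncorrected PET = 16 × 6.7763 = 108.421 mm
Correction = (N/12)(d/30) = (11.3/12)(30/30) = 0.9417
PET = 108.421 × 0.9417 = 102.100 mm/month

102 mm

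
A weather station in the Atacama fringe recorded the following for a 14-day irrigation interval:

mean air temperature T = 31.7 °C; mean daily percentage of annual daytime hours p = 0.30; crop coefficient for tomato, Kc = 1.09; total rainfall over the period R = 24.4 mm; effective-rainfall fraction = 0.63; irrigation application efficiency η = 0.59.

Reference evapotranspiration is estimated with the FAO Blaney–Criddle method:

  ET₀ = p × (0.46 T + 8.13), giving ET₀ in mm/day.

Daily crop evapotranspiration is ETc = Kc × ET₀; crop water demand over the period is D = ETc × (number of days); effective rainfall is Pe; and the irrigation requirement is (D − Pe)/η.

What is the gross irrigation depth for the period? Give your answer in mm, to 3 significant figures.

150 mm

ET₀ = 0.30 × (0.46 × 31.7 + 8.13) = 0.30 × 22.712 = 6.8136 mm/d
ETc = Kc × ET₀ = 1.09 × 6.8136 = 7.4268 mm/d
Crop demand D = ETc × 14 d = 7.4268 × 14 = 103.975 mm
Pe = 0.63 × 24.4 = 15.372 mm
D − Pe = 103.975 − 15.372 = 88.603 mm
Gross irrigation = 88.603 / 0.59 = 150.175 mm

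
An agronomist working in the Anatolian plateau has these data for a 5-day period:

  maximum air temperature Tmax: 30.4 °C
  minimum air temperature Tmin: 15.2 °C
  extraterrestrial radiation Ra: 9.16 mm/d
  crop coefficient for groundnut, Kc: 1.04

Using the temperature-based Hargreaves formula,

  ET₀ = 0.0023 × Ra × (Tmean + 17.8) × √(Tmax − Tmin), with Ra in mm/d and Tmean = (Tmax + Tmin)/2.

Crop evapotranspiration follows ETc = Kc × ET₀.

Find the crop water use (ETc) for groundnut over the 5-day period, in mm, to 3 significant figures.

Tmean = (30.4 + 15.2)/2 = 22.80 °C
ET₀ = 0.0023 × 9.16 × (22.80 + 17.8) × √15.2 = 0.0023 × 9.16 × 40.60 × 3.8987 = 3.3348 mm/d
ETc = Kc × ET₀ = 1.04 × 3.3348 = 3.4682 mm/d
Over 5 days: 3.4682 × 5 = 17.341 mm

17.3 mm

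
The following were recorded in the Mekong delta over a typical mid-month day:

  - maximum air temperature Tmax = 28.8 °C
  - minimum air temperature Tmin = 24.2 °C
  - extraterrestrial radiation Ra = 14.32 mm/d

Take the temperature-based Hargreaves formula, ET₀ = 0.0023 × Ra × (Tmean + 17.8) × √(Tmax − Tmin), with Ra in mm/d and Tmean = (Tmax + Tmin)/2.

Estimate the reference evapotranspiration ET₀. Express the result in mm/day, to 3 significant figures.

3.13 mm/day

Tmean = (28.8 + 24.2)/2 = 26.50 °C
ET₀ = 0.0023 × 14.32 × (26.50 + 17.8) × √4.6 = 0.0023 × 14.32 × 44.30 × 2.1448 = 3.1294 mm/d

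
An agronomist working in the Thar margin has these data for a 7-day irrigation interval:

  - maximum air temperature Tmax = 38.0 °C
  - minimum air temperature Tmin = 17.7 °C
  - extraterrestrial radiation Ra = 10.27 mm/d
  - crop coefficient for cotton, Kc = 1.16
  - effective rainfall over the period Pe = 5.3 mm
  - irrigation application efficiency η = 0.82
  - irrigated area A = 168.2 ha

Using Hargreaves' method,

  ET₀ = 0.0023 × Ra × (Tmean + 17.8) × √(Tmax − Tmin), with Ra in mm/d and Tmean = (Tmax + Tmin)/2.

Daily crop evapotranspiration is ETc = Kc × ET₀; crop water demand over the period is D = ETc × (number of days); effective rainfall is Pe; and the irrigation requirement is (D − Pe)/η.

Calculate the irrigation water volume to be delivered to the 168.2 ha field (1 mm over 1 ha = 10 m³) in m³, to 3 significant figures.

70000 m³

Tmean = (38.0 + 17.7)/2 = 27.85 °C
ET₀ = 0.0023 × 10.27 × (27.85 + 17.8) × √20.3 = 0.0023 × 10.27 × 45.65 × 4.5056 = 4.8584 mm/d
ETc = Kc × ET₀ = 1.16 × 4.8584 = 5.6357 mm/d
Crop demand D = ETc × 7 d = 5.6357 × 7 = 39.450 mm
D − Pe = 39.450 − 5.3 = 34.150 mm
Gross irrigation = 34.150 / 0.82 = 41.646 mm
Volume = 41.646 mm × 168.2 ha × 10 = 70048.6 m³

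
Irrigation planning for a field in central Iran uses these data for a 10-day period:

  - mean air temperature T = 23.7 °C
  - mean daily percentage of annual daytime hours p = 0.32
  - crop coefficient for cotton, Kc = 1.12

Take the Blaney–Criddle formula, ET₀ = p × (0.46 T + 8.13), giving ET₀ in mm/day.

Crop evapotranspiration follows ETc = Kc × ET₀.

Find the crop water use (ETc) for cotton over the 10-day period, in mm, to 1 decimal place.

ET₀ = 0.32 × (0.46 × 23.7 + 8.13) = 0.32 × 19.032 = 6.0902 mm/d
ETc = Kc × ET₀ = 1.12 × 6.0902 = 6.8210 mm/d
Over 10 days: 6.8210 × 10 = 68.210 mm

68.2 mm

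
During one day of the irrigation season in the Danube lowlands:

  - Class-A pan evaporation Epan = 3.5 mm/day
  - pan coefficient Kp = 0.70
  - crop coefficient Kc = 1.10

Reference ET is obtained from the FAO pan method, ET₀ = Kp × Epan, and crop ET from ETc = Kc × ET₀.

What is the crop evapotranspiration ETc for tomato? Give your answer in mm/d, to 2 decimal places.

ET₀ = 0.70 × 3.5 = 2.4500 mm/d
ETc = Kc × ET₀ = 1.10 × 2.4500 = 2.6950 mm/d

2.70 mm/d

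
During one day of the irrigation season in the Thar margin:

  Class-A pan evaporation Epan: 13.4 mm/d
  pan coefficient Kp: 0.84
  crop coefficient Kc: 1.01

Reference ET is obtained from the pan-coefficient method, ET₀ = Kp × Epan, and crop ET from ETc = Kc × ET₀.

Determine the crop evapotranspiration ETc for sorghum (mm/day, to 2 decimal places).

ET₀ = 0.84 × 13.4 = 11.2560 mm/d
ETc = Kc × ET₀ = 1.01 × 11.2560 = 11.3686 mm/d

11.37 mm/day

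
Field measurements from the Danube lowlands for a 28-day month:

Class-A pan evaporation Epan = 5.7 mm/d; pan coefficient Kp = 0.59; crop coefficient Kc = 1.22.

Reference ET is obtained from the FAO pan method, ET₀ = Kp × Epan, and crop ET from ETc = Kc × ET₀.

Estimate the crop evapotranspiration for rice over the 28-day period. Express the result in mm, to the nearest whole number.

115 mm

ET₀ = 0.59 × 5.7 = 3.3630 mm/d
ETc = Kc × ET₀ = 1.22 × 3.3630 = 4.1029 mm/d
Over 28 days: 4.1029 × 28 = 114.881 mm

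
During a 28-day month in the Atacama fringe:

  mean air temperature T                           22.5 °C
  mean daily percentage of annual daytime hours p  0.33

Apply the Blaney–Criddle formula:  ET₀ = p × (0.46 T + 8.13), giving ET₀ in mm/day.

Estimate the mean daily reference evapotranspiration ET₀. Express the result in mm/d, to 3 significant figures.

6.10 mm/d

ET₀ = 0.33 × (0.46 × 22.5 + 8.13) = 0.33 × 18.480 = 6.0984 mm/d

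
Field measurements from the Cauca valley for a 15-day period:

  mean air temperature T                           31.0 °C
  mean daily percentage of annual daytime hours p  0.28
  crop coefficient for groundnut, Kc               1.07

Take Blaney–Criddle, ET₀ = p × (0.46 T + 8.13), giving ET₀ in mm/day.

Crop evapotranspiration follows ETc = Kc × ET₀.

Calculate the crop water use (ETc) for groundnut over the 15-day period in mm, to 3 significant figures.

101 mm

ET₀ = 0.28 × (0.46 × 31.0 + 8.13) = 0.28 × 22.390 = 6.2692 mm/d
ETc = Kc × ET₀ = 1.07 × 6.2692 = 6.7080 mm/d
Over 15 days: 6.7080 × 15 = 100.620 mm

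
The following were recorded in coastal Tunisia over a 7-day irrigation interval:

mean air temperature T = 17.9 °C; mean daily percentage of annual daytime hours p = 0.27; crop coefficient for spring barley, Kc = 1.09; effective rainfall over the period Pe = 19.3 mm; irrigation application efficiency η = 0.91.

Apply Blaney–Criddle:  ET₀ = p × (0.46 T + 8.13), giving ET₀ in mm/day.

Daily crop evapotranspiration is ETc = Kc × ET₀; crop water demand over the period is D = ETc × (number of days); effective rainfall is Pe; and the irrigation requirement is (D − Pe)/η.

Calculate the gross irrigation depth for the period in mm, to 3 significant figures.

ET₀ = 0.27 × (0.46 × 17.9 + 8.13) = 0.27 × 16.364 = 4.4183 mm/d
ETc = Kc × ET₀ = 1.09 × 4.4183 = 4.8159 mm/d
Crop demand D = ETc × 7 d = 4.8159 × 7 = 33.711 mm
D − Pe = 33.711 − 19.3 = 14.411 mm
Gross irrigation = 14.411 / 0.91 = 15.836 mm

15.8 mm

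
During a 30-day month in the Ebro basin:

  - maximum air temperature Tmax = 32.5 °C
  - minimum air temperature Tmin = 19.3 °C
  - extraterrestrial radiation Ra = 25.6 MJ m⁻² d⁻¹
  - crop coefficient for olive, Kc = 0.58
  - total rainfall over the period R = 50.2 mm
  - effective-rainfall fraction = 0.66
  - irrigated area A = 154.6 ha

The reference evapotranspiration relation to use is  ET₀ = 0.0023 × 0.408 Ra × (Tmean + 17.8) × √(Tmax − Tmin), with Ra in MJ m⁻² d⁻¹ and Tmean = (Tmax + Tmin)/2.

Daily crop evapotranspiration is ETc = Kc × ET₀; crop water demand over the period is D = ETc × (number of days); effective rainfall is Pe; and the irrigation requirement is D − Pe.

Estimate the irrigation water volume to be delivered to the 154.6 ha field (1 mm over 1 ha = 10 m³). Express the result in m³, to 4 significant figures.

Tmean = (32.5 + 19.3)/2 = 25.90 °C
0.408 Ra = 0.408 × 25.6 = 10.4448 mm/d equivalent
ET₀ = 0.0023 × 10.4448 × (25.90 + 17.8) × √13.2 = 0.0023 × 10.4448 × 43.70 × 3.6332 = 3.8142 mm/d
ETc = Kc × ET₀ = 0.58 × 3.8142 = 2.2122 mm/d
Crop demand D = ETc × 30 d = 2.2122 × 30 = 66.366 mm
Pe = 0.66 × 50.2 = 33.132 mm
D − Pe = 66.366 − 33.132 = 33.234 mm
Volume = 33.234 mm × 154.6 ha × 10 = 51379.8 m³

51380 m³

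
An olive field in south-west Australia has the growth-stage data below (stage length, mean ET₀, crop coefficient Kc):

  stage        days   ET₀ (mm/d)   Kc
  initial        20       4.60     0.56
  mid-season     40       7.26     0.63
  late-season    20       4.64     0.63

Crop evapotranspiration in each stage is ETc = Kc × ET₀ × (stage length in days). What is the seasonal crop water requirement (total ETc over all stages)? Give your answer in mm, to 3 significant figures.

initial: 0.56 × 4.60 × 20 = 51.52 mm
mid-season: 0.63 × 7.26 × 40 = 182.95 mm
late-season: 0.63 × 4.64 × 20 = 58.46 mm
Seasonal total = 292.93 mm

293 mm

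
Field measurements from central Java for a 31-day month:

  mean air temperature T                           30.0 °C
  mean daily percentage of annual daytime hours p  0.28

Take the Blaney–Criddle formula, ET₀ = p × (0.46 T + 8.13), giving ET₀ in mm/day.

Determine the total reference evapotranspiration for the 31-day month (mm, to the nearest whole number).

190 mm

ET₀ = 0.28 × (0.46 × 30.0 + 8.13) = 0.28 × 21.930 = 6.1404 mm/d
Monthly total = 6.1404 × 31 = 190.352 mm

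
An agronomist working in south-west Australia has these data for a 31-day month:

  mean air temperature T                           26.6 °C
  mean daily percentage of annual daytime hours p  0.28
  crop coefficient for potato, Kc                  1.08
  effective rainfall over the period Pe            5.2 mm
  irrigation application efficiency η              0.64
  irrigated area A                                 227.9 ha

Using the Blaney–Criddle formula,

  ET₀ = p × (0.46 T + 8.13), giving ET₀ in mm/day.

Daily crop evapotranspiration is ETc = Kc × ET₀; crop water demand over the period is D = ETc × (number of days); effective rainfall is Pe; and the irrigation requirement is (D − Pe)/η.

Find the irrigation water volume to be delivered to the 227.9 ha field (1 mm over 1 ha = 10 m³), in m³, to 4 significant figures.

ET₀ = 0.28 × (0.46 × 26.6 + 8.13) = 0.28 × 20.366 = 5.7025 mm/d
ETc = Kc × ET₀ = 1.08 × 5.7025 = 6.1587 mm/d
Crop demand D = ETc × 31 d = 6.1587 × 31 = 190.920 mm
D − Pe = 190.920 − 5.2 = 185.720 mm
Gross irrigation = 185.720 / 0.64 = 290.188 mm
Volume = 290.188 mm × 227.9 ha × 10 = 661338.5 m³

661300 m³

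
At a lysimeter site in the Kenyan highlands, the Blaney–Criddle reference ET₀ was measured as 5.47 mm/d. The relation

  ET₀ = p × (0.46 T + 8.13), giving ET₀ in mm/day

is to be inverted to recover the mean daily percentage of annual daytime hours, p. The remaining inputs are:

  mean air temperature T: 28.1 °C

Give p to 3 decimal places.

0.260

p = ET₀ / (0.46 T + 8.13) = 5.47 / (0.46 × 28.1 + 8.13) = 5.47 / 21.056 = 0.2598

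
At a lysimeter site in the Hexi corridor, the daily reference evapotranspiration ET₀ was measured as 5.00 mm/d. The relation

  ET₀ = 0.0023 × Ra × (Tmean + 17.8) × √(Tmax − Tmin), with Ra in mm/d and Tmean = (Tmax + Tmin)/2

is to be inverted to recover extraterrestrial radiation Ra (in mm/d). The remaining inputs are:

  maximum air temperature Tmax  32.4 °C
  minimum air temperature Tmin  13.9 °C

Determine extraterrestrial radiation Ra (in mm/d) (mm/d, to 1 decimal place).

Tmean = 23.15 °C; √ΔT = 4.3012
Ra = ET₀ / [0.0023 × (Tmean+17.8) × √ΔT] = 5.00 / (0.0023 × 40.95 × 4.3012) = 12.342 mm/d

12.3 mm/d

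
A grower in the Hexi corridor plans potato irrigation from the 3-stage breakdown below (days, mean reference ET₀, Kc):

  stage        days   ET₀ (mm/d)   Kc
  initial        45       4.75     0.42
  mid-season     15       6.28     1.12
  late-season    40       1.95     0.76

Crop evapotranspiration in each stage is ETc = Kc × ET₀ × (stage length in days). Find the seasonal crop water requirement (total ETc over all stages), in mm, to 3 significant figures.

255 mm

initial: 0.42 × 4.75 × 45 = 89.78 mm
mid-season: 1.12 × 6.28 × 15 = 105.50 mm
late-season: 0.76 × 1.95 × 40 = 59.28 mm
Seasonal total = 254.56 mm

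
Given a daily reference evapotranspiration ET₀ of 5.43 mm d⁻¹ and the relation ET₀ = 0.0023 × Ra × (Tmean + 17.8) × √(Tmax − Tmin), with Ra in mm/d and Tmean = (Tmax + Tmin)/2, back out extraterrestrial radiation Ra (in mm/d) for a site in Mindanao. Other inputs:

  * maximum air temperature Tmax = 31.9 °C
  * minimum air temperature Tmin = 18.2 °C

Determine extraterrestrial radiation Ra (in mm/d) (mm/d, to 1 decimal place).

Tmean = 25.05 °C; √ΔT = 3.7014
Ra = ET₀ / [0.0023 × (Tmean+17.8) × √ΔT] = 5.43 / (0.0023 × 42.85 × 3.7014) = 14.885 mm/d

14.9 mm/d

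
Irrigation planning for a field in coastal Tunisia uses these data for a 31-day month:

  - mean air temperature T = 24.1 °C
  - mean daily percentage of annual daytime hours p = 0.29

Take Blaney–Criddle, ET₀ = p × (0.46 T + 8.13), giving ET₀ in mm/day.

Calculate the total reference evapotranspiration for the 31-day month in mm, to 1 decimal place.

ET₀ = 0.29 × (0.46 × 24.1 + 8.13) = 0.29 × 19.216 = 5.5726 mm/d
Monthly total = 5.5726 × 31 = 172.751 mm

172.8 mm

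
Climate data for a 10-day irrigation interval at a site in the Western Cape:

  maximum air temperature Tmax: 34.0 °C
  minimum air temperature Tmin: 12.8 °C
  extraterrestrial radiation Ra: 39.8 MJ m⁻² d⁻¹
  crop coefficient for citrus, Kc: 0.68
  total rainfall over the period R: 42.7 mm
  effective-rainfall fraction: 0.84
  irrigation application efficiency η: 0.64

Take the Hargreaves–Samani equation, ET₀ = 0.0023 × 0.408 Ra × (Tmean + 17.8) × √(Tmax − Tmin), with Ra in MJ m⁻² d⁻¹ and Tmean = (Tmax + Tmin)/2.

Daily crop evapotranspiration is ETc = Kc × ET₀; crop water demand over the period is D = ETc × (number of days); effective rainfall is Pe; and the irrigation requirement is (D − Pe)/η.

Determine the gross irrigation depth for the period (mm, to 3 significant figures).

19.2 mm

Tmean = (34.0 + 12.8)/2 = 23.40 °C
0.408 Ra = 0.408 × 39.8 = 16.2384 mm/d equivalent
ET₀ = 0.0023 × 16.2384 × (23.40 + 17.8) × √21.2 = 0.0023 × 16.2384 × 41.20 × 4.6043 = 7.0849 mm/d
ETc = Kc × ET₀ = 0.68 × 7.0849 = 4.8177 mm/d
Crop demand D = ETc × 10 d = 4.8177 × 10 = 48.177 mm
Pe = 0.84 × 42.7 = 35.868 mm
D − Pe = 48.177 − 35.868 = 12.309 mm
Gross irrigation = 12.309 / 0.64 = 19.233 mm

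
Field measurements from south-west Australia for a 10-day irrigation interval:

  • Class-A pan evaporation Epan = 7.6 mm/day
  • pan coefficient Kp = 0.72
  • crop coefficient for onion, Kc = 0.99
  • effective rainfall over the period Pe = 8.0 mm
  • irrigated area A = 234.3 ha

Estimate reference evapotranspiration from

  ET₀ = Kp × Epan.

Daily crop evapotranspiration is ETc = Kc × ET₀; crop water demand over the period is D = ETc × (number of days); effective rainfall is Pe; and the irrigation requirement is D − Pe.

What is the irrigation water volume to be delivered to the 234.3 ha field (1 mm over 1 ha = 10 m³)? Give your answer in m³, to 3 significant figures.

108000 m³

ET₀ = 0.72 × 7.6 = 5.4720 mm/d
ETc = Kc × ET₀ = 0.99 × 5.4720 = 5.4173 mm/d
Crop demand D = ETc × 10 d = 5.4173 × 10 = 54.173 mm
D − Pe = 54.173 − 8.0 = 46.173 mm
Volume = 46.173 mm × 234.3 ha × 10 = 108183.3 m³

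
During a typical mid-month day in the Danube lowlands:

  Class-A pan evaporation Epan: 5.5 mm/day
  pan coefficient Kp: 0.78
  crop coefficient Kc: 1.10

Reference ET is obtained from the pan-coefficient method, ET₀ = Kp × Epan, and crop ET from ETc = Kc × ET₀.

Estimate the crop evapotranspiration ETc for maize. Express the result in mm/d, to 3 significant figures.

ET₀ = 0.78 × 5.5 = 4.2900 mm/d
ETc = Kc × ET₀ = 1.10 × 4.2900 = 4.7190 mm/d

4.72 mm/d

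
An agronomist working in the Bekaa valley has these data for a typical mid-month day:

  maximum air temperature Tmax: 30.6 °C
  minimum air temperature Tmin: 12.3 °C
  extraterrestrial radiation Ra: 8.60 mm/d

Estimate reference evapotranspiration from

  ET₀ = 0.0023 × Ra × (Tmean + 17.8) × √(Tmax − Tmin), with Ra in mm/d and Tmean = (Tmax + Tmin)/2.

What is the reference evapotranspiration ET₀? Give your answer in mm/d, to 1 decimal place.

3.3 mm/d

Tmean = (30.6 + 12.3)/2 = 21.45 °C
ET₀ = 0.0023 × 8.60 × (21.45 + 17.8) × √18.3 = 0.0023 × 8.60 × 39.25 × 4.2778 = 3.3211 mm/d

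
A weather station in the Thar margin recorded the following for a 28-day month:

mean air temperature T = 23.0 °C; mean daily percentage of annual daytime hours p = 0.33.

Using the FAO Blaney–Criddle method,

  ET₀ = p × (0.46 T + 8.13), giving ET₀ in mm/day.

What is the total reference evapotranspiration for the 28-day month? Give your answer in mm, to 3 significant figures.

173 mm

ET₀ = 0.33 × (0.46 × 23.0 + 8.13) = 0.33 × 18.710 = 6.1743 mm/d
Monthly total = 6.1743 × 28 = 172.880 mm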